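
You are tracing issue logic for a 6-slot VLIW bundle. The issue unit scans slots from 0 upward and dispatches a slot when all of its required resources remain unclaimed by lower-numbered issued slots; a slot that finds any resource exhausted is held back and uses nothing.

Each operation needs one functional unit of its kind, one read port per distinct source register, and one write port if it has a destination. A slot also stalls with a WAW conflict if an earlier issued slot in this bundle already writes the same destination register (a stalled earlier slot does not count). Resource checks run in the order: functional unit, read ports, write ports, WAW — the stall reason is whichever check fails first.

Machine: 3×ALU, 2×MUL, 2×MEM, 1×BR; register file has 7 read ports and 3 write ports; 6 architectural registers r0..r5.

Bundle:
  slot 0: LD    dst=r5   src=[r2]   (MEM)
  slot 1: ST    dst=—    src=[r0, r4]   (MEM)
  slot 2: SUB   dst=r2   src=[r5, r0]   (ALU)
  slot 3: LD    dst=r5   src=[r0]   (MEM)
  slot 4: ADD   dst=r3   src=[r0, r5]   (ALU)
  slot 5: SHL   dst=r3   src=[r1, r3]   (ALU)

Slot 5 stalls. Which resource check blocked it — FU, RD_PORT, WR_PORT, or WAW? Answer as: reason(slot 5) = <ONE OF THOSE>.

#0 MEM src=r2 dispatched  <A:3 Mu:2 Ld:1 B:1 rd:6 wr:2>
#1 MEM src=r0,r4 dispatched  <A:3 Mu:2 Ld:0 B:1 rd:4 wr:2>
#2 ALU src=r5,r0 dispatched  <A:2 Mu:2 Ld:0 B:1 rd:2 wr:1>
#3 MEM src=r0 held:FU  <A:2 Mu:2 Ld:0 B:1 rd:2 wr:1>
#4 ALU src=r0,r5 dispatched  <A:1 Mu:2 Ld:0 B:1 rd:0 wr:0>
#5 ALU src=r1,r3 held:RD_PORT  <A:1 Mu:2 Ld:0 B:1 rd:0 wr:0>

reason(slot 5) = RD_PORT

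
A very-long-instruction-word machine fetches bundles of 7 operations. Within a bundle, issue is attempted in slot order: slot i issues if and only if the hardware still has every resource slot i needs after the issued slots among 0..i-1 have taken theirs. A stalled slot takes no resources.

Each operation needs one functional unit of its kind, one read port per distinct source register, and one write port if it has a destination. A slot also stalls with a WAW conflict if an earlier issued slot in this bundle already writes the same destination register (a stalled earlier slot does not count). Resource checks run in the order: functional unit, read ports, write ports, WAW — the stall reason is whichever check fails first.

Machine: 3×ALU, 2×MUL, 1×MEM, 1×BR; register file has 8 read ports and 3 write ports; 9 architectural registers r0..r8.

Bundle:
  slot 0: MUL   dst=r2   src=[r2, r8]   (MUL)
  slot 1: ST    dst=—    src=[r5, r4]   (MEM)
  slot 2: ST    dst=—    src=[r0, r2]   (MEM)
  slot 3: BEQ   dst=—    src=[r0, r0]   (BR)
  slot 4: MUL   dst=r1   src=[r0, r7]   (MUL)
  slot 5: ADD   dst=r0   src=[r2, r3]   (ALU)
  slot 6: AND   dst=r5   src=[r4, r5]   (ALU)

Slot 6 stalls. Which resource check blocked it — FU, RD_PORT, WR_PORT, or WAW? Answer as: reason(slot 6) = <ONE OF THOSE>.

reason(slot 6) = RD_PORT

slot 0 (MUL): ISSUE — free A3,Mu1,Ld1,B1 rp6 wp2
slot 1 (MEM): ISSUE — free A3,Mu1,Ld0,B1 rp4 wp2
slot 2 (MEM): stall FU — free A3,Mu1,Ld0,B1 rp4 wp2
slot 3 (BR): ISSUE — free A3,Mu1,Ld0,B0 rp3 wp2
slot 4 (MUL): ISSUE — free A3,Mu0,Ld0,B0 rp1 wp1
slot 5 (ALU): stall RD_PORT — free A3,Mu0,Ld0,B0 rp1 wp1
slot 6 (ALU): stall RD_PORT — free A3,Mu0,Ld0,B0 rp1 wp1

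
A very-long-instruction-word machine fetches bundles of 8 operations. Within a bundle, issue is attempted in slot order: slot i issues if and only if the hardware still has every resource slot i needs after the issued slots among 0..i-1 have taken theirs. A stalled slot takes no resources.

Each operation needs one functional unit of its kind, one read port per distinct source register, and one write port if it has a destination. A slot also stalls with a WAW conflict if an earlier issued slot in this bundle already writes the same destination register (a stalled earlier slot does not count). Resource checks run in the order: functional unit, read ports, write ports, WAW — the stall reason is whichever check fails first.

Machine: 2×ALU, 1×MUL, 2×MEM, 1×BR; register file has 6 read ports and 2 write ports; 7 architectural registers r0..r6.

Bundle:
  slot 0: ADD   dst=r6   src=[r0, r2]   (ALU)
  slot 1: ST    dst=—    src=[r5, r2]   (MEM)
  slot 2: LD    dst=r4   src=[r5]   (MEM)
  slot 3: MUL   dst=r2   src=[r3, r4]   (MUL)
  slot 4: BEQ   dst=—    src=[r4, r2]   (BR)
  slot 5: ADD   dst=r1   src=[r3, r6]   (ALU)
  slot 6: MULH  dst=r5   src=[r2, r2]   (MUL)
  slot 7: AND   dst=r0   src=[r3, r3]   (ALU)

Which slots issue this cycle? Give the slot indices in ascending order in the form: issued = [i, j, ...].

(0) want 1×ALU +2rd +1wr — yes → AL1|MU1|ME2|BR1|rd4|wr1
(1) want 1×MEM +2rd +0wr — yes → AL1|MU1|ME1|BR1|rd2|wr1
(2) want 1×MEM +1rd +1wr — yes → AL1|MU1|ME0|BR1|rd1|wr0
(3) want 1×MUL +2rd +1wr — RD_PORT → AL1|MU1|ME0|BR1|rd1|wr0
(4) want 1×BR +2rd +0wr — RD_PORT → AL1|MU1|ME0|BR1|rd1|wr0
(5) want 1×ALU +2rd +1wr — RD_PORT → AL1|MU1|ME0|BR1|rd1|wr0
(6) want 1×MUL +1rd +1wr — WR_PORT → AL1|MU1|ME0|BR1|rd1|wr0
(7) want 1×ALU +1rd +1wr — WR_PORT → AL1|MU1|ME0|BR1|rd1|wr0

issued = [0, 1, 2]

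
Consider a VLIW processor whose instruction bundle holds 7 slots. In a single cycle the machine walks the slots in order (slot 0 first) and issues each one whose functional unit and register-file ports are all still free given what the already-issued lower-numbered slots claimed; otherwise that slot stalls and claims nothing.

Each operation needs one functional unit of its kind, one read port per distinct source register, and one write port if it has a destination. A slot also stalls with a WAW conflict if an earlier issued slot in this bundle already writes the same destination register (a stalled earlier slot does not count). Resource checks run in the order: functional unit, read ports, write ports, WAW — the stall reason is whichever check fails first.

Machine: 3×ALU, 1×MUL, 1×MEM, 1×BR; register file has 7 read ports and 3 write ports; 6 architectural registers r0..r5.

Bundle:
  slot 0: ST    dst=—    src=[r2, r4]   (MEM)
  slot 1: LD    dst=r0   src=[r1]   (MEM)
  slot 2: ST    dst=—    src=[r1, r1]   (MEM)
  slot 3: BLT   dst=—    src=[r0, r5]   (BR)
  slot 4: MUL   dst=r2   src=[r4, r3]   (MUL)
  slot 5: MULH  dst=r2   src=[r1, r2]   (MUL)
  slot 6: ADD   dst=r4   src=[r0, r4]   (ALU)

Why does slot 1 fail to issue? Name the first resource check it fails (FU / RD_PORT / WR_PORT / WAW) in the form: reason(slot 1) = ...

reason(slot 1) = FU

(0) want 1×MEM +2rd +0wr — yes → AL3|MU1|ME0|BR1|rd5|wr3
(1) want 1×MEM +1rd +1wr — FU → AL3|MU1|ME0|BR1|rd5|wr3
(2) want 1×MEM +1rd +0wr — FU → AL3|MU1|ME0|BR1|rd5|wr3
(3) want 1×BR +2rd +0wr — yes → AL3|MU1|ME0|BR0|rd3|wr3
(4) want 1×MUL +2rd +1wr — yes → AL3|MU0|ME0|BR0|rd1|wr2
(5) want 1×MUL +2rd +1wr — FU → AL3|MU0|ME0|BR0|rd1|wr2
(6) want 1×ALU +2rd +1wr — RD_PORT → AL3|MU0|ME0|BR0|rd1|wr2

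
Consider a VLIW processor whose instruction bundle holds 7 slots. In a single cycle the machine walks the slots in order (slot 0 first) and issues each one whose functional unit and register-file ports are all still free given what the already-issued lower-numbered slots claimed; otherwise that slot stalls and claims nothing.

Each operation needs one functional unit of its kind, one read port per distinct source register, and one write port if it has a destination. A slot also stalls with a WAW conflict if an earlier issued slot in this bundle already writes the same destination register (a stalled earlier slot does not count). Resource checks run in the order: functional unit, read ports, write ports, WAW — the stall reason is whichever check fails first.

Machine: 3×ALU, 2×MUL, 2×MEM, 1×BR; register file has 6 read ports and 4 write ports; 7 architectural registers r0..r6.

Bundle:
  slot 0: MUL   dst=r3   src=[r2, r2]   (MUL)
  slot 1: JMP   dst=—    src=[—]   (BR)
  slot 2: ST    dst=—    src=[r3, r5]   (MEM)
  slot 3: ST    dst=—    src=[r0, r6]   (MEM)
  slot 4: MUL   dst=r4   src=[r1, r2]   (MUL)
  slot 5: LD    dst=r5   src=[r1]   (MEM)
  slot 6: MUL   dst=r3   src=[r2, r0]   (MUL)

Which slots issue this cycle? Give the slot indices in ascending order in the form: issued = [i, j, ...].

slot 0 (MUL): ISSUE — free A3,Mu1,Ld2,B1 rp5 wp3
slot 1 (BR): ISSUE — free A3,Mu1,Ld2,B0 rp5 wp3
slot 2 (MEM): ISSUE — free A3,Mu1,Ld1,B0 rp3 wp3
slot 3 (MEM): ISSUE — free A3,Mu1,Ld0,B0 rp1 wp3
slot 4 (MUL): stall RD_PORT — free A3,Mu1,Ld0,B0 rp1 wp3
slot 5 (MEM): stall FU — free A3,Mu1,Ld0,B0 rp1 wp3
slot 6 (MUL): stall RD_PORT — free A3,Mu1,Ld0,B0 rp1 wp3

issued = [0, 1, 2, 3]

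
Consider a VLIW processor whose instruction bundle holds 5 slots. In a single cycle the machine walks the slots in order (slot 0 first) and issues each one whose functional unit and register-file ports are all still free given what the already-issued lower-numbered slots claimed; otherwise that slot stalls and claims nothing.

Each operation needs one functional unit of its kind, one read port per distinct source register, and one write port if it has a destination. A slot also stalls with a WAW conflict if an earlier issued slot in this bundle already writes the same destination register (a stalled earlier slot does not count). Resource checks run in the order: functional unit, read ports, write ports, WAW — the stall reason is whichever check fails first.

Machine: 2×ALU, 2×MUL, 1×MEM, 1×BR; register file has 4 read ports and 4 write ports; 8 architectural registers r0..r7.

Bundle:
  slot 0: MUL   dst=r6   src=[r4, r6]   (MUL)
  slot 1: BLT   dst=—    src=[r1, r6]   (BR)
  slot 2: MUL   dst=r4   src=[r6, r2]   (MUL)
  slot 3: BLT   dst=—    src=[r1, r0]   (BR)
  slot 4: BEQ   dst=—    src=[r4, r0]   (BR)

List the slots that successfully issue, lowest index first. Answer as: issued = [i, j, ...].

slot 0 (MUL): ISSUE — free A2,Mu1,Ld1,B1 rp2 wp3
slot 1 (BR): ISSUE — free A2,Mu1,Ld1,B0 rp0 wp3
slot 2 (MUL): stall RD_PORT — free A2,Mu1,Ld1,B0 rp0 wp3
slot 3 (BR): stall FU — free A2,Mu1,Ld1,B0 rp0 wp3
slot 4 (BR): stall FU — free A2,Mu1,Ld1,B0 rp0 wp3

issued = [0, 1]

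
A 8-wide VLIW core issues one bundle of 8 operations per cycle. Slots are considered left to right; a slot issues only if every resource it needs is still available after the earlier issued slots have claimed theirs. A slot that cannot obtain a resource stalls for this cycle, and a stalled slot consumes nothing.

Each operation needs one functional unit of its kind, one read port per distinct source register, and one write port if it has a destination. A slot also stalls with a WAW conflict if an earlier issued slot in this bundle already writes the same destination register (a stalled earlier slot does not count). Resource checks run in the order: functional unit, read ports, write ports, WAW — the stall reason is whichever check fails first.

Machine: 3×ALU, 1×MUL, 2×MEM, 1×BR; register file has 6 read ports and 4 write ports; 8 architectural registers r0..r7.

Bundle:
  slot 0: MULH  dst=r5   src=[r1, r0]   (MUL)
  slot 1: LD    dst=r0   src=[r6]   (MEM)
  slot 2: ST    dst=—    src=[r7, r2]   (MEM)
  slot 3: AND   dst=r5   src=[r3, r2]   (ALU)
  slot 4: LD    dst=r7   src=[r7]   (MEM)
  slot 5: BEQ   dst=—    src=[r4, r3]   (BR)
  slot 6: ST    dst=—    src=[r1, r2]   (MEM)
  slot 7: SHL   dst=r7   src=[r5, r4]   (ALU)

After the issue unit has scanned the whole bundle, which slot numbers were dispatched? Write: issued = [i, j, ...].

[0] MUL needs rd=2 wr=1: ok; after: ALU=3 MUL=0 MEM=2 BR=1, R=4, W=3
[1] MEM needs rd=1 wr=1: ok; after: ALU=3 MUL=0 MEM=1 BR=1, R=3, W=2
[2] MEM needs rd=2 wr=0: ok; after: ALU=3 MUL=0 MEM=0 BR=1, R=1, W=2
[3] ALU needs rd=2 wr=1: RD_PORT; after: ALU=3 MUL=0 MEM=0 BR=1, R=1, W=2
[4] MEM needs rd=1 wr=1: FU; after: ALU=3 MUL=0 MEM=0 BR=1, R=1, W=2
[5] BR needs rd=2 wr=0: RD_PORT; after: ALU=3 MUL=0 MEM=0 BR=1, R=1, W=2
[6] MEM needs rd=2 wr=0: FU; after: ALU=3 MUL=0 MEM=0 BR=1, R=1, W=2
[7] ALU needs rd=2 wr=1: RD_PORT; after: ALU=3 MUL=0 MEM=0 BR=1, R=1, W=2

issued = [0, 1, 2]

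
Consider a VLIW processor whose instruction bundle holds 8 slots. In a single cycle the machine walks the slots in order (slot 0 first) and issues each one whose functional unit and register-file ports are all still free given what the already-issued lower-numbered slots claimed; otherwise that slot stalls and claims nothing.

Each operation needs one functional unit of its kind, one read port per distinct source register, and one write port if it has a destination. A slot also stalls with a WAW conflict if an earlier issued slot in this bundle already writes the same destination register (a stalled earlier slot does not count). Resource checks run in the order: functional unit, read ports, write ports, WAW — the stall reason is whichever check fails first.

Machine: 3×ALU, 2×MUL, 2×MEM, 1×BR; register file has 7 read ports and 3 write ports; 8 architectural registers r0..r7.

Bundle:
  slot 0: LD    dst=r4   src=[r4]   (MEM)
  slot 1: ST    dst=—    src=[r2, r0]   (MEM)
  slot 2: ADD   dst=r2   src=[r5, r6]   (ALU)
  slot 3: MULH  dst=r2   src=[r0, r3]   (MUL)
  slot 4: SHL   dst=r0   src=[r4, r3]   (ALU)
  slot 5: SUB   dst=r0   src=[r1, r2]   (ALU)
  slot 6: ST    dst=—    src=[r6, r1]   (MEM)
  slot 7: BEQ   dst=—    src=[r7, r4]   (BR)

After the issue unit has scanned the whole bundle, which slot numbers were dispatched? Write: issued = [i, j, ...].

issued = [0, 1, 2, 4]

[0] MEM needs rd=1 wr=1: ok; after: ALU=3 MUL=2 MEM=1 BR=1, R=6, W=2
[1] MEM needs rd=2 wr=0: ok; after: ALU=3 MUL=2 MEM=0 BR=1, R=4, W=2
[2] ALU needs rd=2 wr=1: ok; after: ALU=2 MUL=2 MEM=0 BR=1, R=2, W=1
[3] MUL needs rd=2 wr=1: WAW; after: ALU=2 MUL=2 MEM=0 BR=1, R=2, W=1
[4] ALU needs rd=2 wr=1: ok; after: ALU=1 MUL=2 MEM=0 BR=1, R=0, W=0
[5] ALU needs rd=2 wr=1: RD_PORT; after: ALU=1 MUL=2 MEM=0 BR=1, R=0, W=0
[6] MEM needs rd=2 wr=0: FU; after: ALU=1 MUL=2 MEM=0 BR=1, R=0, W=0
[7] BR needs rd=2 wr=0: RD_PORT; after: ALU=1 MUL=2 MEM=0 BR=1, R=0, W=0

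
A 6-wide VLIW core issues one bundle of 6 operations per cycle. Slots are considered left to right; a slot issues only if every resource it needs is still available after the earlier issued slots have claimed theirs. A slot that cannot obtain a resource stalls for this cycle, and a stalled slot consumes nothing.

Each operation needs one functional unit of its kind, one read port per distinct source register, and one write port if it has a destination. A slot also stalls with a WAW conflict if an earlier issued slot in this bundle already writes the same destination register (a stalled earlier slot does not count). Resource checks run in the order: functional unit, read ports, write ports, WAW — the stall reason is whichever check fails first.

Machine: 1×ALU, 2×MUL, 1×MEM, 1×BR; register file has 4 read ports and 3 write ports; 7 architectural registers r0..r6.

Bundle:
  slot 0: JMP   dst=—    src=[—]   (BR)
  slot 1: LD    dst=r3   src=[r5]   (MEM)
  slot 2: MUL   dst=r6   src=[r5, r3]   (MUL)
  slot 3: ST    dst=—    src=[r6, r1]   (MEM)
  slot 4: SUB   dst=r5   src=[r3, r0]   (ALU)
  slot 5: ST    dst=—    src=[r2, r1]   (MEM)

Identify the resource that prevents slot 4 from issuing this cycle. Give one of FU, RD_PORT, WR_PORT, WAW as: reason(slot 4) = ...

#0 BR src=- dispatched  <A:1 Mu:2 Ld:1 B:0 rd:4 wr:3>
#1 MEM src=r5 dispatched  <A:1 Mu:2 Ld:0 B:0 rd:3 wr:2>
#2 MUL src=r5,r3 dispatched  <A:1 Mu:1 Ld:0 B:0 rd:1 wr:1>
#3 MEM src=r6,r1 held:FU  <A:1 Mu:1 Ld:0 B:0 rd:1 wr:1>
#4 ALU src=r3,r0 held:RD_PORT  <A:1 Mu:1 Ld:0 B:0 rd:1 wr:1>
#5 MEM src=r2,r1 held:FU  <A:1 Mu:1 Ld:0 B:0 rd:1 wr:1>

reason(slot 4) = RD_PORT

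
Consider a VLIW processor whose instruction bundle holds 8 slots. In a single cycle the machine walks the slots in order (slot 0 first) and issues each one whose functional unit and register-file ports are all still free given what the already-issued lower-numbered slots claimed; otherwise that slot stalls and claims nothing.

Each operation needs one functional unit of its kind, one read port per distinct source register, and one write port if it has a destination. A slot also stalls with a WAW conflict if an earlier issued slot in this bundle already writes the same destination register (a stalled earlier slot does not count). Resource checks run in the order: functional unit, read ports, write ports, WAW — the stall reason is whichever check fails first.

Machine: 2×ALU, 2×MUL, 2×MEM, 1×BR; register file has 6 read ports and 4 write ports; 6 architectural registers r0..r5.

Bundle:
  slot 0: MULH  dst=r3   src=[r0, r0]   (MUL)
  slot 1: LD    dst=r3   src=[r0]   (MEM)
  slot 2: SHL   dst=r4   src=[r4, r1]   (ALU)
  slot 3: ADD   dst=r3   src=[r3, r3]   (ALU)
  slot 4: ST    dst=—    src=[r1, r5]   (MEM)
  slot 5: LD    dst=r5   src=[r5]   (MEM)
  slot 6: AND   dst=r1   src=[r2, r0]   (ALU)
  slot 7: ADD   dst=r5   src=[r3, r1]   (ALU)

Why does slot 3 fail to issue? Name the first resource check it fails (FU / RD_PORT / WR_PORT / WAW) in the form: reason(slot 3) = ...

(0) want 1×MUL +1rd +1wr — yes → AL2|MU1|ME2|BR1|rd5|wr3
(1) want 1×MEM +1rd +1wr — WAW → AL2|MU1|ME2|BR1|rd5|wr3
(2) want 1×ALU +2rd +1wr — yes → AL1|MU1|ME2|BR1|rd3|wr2
(3) want 1×ALU +1rd +1wr — WAW → AL1|MU1|ME2|BR1|rd3|wr2
(4) want 1×MEM +2rd +0wr — yes → AL1|MU1|ME1|BR1|rd1|wr2
(5) want 1×MEM +1rd +1wr — yes → AL1|MU1|ME0|BR1|rd0|wr1
(6) want 1×ALU +2rd +1wr — RD_PORT → AL1|MU1|ME0|BR1|rd0|wr1
(7) want 1×ALU +2rd +1wr — RD_PORT → AL1|MU1|ME0|BR1|rd0|wr1

reason(slot 3) = WAW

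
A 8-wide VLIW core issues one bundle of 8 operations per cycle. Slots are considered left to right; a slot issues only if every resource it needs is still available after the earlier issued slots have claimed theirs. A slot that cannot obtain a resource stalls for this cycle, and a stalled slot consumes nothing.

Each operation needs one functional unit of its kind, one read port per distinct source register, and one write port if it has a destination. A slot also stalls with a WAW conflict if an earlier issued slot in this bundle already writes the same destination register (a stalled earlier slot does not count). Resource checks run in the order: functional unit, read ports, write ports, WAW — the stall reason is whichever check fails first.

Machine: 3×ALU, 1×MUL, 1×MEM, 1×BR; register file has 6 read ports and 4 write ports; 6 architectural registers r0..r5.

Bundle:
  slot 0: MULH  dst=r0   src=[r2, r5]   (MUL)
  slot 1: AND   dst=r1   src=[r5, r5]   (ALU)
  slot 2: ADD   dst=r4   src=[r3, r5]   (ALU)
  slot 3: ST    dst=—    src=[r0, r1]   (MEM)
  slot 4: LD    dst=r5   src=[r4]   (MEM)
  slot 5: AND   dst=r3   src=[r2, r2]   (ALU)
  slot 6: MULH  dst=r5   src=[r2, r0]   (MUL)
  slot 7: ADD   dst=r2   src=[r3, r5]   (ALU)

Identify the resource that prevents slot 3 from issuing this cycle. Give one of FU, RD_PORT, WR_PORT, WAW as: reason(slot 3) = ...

  0. MUL→r0 ⇒ go  {3A/0Mu/1Ld/1B | 4r 3w}
  1. ALU→r1 ⇒ go  {2A/0Mu/1Ld/1B | 3r 2w}
  2. ALU→r4 ⇒ go  {1A/0Mu/1Ld/1B | 1r 1w}
  3. MEM ⇒ no(RD_PORT)  {1A/0Mu/1Ld/1B | 1r 1w}
  4. MEM→r5 ⇒ go  {1A/0Mu/0Ld/1B | 0r 0w}
  5. ALU→r3 ⇒ no(RD_PORT)  {1A/0Mu/0Ld/1B | 0r 0w}
  6. MUL→r5 ⇒ no(FU)  {1A/0Mu/0Ld/1B | 0r 0w}
  7. ALU→r2 ⇒ no(RD_PORT)  {1A/0Mu/0Ld/1B | 0r 0w}

reason(slot 3) = RD_PORT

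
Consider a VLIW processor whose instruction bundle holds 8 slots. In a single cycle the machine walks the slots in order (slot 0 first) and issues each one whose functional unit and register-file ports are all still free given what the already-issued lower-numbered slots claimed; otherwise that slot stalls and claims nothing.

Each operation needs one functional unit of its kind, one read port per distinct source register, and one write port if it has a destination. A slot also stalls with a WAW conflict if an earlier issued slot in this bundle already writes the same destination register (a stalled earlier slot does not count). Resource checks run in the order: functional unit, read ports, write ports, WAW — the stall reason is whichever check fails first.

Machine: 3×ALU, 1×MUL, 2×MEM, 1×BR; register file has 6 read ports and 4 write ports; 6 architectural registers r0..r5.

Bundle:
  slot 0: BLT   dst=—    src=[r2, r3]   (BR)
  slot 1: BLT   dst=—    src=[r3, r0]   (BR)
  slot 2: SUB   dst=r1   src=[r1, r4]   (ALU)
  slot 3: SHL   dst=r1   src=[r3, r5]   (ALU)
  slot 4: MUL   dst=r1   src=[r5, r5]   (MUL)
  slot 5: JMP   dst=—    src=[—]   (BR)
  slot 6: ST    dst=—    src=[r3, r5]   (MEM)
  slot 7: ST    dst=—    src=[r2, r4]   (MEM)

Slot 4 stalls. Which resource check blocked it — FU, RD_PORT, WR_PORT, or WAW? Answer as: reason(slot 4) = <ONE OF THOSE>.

reason(slot 4) = WAW

[0] BR needs rd=2 wr=0: ok; after: ALU=3 MUL=1 MEM=2 BR=0, R=4, W=4
[1] BR needs rd=2 wr=0: FU; after: ALU=3 MUL=1 MEM=2 BR=0, R=4, W=4
[2] ALU needs rd=2 wr=1: ok; after: ALU=2 MUL=1 MEM=2 BR=0, R=2, W=3
[3] ALU needs rd=2 wr=1: WAW; after: ALU=2 MUL=1 MEM=2 BR=0, R=2, W=3
[4] MUL needs rd=1 wr=1: WAW; after: ALU=2 MUL=1 MEM=2 BR=0, R=2, W=3
[5] BR needs rd=0 wr=0: FU; after: ALU=2 MUL=1 MEM=2 BR=0, R=2, W=3
[6] MEM needs rd=2 wr=0: ok; after: ALU=2 MUL=1 MEM=1 BR=0, R=0, W=3
[7] MEM needs rd=2 wr=0: RD_PORT; after: ALU=2 MUL=1 MEM=1 BR=0, R=0, W=3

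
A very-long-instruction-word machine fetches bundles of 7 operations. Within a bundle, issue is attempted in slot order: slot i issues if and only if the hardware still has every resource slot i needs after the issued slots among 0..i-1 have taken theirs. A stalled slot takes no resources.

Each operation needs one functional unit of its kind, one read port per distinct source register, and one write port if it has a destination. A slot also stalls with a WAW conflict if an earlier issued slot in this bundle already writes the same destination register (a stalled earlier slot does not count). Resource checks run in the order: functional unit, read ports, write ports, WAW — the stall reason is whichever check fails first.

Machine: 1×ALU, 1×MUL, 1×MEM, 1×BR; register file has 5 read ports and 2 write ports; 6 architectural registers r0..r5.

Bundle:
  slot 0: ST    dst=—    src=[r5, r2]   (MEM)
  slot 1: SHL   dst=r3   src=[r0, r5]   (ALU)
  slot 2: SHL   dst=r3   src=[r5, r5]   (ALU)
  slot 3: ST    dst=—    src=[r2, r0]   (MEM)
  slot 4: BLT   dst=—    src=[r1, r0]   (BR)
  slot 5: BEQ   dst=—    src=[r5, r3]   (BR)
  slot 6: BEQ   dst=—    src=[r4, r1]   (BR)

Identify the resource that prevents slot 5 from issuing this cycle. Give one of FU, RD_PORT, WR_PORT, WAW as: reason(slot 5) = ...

reason(slot 5) = RD_PORT

(0) want 1×MEM +2rd +0wr — yes → AL1|MU1|ME0|BR1|rd3|wr2
(1) want 1×ALU +2rd +1wr — yes → AL0|MU1|ME0|BR1|rd1|wr1
(2) want 1×ALU +1rd +1wr — FU → AL0|MU1|ME0|BR1|rd1|wr1
(3) want 1×MEM +2rd +0wr — FU → AL0|MU1|ME0|BR1|rd1|wr1
(4) want 1×BR +2rd +0wr — RD_PORT → AL0|MU1|ME0|BR1|rd1|wr1
(5) want 1×BR +2rd +0wr — RD_PORT → AL0|MU1|ME0|BR1|rd1|wr1
(6) want 1×BR +2rd +0wr — RD_PORT → AL0|MU1|ME0|BR1|rd1|wr1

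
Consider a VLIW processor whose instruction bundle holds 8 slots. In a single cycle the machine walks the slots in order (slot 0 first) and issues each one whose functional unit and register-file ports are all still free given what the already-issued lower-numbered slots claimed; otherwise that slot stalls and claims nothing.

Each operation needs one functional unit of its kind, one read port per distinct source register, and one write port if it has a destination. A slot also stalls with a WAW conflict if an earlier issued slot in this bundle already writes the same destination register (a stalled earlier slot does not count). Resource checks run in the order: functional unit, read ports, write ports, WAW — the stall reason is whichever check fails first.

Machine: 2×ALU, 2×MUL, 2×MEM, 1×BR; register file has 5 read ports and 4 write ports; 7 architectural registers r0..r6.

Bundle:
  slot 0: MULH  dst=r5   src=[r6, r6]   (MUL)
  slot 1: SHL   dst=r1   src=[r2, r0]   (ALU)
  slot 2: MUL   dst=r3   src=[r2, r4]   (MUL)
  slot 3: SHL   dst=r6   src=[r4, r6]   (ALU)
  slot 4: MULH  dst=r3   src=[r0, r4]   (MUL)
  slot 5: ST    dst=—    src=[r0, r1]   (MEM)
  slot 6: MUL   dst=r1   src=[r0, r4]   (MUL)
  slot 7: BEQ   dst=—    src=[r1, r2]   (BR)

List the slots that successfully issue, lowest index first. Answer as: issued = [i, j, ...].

#0 MUL src=r6,r6 dispatched  <A:2 Mu:1 Ld:2 B:1 rd:4 wr:3>
#1 ALU src=r2,r0 dispatched  <A:1 Mu:1 Ld:2 B:1 rd:2 wr:2>
#2 MUL src=r2,r4 dispatched  <A:1 Mu:0 Ld:2 B:1 rd:0 wr:1>
#3 ALU src=r4,r6 held:RD_PORT  <A:1 Mu:0 Ld:2 B:1 rd:0 wr:1>
#4 MUL src=r0,r4 held:FU  <A:1 Mu:0 Ld:2 B:1 rd:0 wr:1>
#5 MEM src=r0,r1 held:RD_PORT  <A:1 Mu:0 Ld:2 B:1 rd:0 wr:1>
#6 MUL src=r0,r4 held:FU  <A:1 Mu:0 Ld:2 B:1 rd:0 wr:1>
#7 BR src=r1,r2 held:RD_PORT  <A:1 Mu:0 Ld:2 B:1 rd:0 wr:1>

issued = [0, 1, 2]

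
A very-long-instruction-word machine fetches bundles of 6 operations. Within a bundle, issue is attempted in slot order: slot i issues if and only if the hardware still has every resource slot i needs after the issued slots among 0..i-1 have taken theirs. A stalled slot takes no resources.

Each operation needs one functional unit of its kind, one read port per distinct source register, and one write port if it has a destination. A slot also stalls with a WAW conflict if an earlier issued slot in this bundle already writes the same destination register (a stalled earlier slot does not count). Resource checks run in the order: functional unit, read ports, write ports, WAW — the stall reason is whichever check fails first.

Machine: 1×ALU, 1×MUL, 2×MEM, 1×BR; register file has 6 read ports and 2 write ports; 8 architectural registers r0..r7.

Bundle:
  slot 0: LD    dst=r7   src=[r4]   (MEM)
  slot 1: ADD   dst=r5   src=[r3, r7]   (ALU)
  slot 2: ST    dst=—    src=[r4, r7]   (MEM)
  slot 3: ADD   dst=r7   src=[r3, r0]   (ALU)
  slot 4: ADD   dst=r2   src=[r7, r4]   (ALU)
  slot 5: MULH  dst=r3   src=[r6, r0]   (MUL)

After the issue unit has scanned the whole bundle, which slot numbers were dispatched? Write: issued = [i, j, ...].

slot 0 (MEM): ISSUE — free A1,Mu1,Ld1,B1 rp5 wp1
slot 1 (ALU): ISSUE — free A0,Mu1,Ld1,B1 rp3 wp0
slot 2 (MEM): ISSUE — free A0,Mu1,Ld0,B1 rp1 wp0
slot 3 (ALU): stall FU — free A0,Mu1,Ld0,B1 rp1 wp0
slot 4 (ALU): stall FU — free A0,Mu1,Ld0,B1 rp1 wp0
slot 5 (MUL): stall RD_PORT — free A0,Mu1,Ld0,B1 rp1 wp0

issued = [0, 1, 2]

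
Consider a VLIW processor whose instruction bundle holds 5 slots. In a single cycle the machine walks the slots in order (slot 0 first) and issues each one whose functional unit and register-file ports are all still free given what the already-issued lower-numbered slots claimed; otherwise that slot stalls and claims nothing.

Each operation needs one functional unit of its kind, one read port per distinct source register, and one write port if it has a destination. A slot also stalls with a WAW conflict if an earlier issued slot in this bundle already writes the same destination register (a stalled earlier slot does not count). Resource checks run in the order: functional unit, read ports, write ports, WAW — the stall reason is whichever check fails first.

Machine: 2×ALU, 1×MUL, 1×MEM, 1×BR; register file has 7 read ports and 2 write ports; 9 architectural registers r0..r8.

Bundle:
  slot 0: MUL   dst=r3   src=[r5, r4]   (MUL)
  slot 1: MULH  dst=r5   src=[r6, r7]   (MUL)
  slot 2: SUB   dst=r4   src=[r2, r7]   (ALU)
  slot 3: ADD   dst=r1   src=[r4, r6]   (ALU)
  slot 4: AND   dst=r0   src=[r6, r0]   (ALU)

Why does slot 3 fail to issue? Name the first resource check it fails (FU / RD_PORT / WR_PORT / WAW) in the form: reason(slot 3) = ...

(0) want 1×MUL +2rd +1wr — yes → AL2|MU0|ME1|BR1|rd5|wr1
(1) want 1×MUL +2rd +1wr — FU → AL2|MU0|ME1|BR1|rd5|wr1
(2) want 1×ALU +2rd +1wr — yes → AL1|MU0|ME1|BR1|rd3|wr0
(3) want 1×ALU +2rd +1wr — WR_PORT → AL1|MU0|ME1|BR1|rd3|wr0
(4) want 1×ALU +2rd +1wr — WR_PORT → AL1|MU0|ME1|BR1|rd3|wr0

reason(slot 3) = WR_PORT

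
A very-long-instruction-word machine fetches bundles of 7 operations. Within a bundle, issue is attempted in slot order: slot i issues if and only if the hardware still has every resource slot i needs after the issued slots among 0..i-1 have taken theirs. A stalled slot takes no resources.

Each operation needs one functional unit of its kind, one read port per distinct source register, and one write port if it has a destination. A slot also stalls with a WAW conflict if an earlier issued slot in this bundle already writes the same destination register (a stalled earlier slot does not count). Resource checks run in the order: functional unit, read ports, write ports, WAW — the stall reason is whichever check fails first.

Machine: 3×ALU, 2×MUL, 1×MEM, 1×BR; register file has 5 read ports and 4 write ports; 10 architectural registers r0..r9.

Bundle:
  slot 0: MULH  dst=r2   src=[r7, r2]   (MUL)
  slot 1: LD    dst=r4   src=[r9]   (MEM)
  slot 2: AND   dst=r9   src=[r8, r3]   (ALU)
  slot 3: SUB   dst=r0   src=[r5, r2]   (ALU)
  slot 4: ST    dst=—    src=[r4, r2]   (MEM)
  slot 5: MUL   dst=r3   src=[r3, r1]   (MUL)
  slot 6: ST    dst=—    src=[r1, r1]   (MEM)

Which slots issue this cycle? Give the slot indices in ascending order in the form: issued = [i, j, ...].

[0] MUL needs rd=2 wr=1: ok; after: ALU=3 MUL=1 MEM=1 BR=1, R=3, W=3
[1] MEM needs rd=1 wr=1: ok; after: ALU=3 MUL=1 MEM=0 BR=1, R=2, W=2
[2] ALU needs rd=2 wr=1: ok; after: ALU=2 MUL=1 MEM=0 BR=1, R=0, W=1
[3] ALU needs rd=2 wr=1: RD_PORT; after: ALU=2 MUL=1 MEM=0 BR=1, R=0, W=1
[4] MEM needs rd=2 wr=0: FU; after: ALU=2 MUL=1 MEM=0 BR=1, R=0, W=1
[5] MUL needs rd=2 wr=1: RD_PORT; after: ALU=2 MUL=1 MEM=0 BR=1, R=0, W=1
[6] MEM needs rd=1 wr=0: FU; after: ALU=2 MUL=1 MEM=0 BR=1, R=0, W=1

issued = [0, 1, 2]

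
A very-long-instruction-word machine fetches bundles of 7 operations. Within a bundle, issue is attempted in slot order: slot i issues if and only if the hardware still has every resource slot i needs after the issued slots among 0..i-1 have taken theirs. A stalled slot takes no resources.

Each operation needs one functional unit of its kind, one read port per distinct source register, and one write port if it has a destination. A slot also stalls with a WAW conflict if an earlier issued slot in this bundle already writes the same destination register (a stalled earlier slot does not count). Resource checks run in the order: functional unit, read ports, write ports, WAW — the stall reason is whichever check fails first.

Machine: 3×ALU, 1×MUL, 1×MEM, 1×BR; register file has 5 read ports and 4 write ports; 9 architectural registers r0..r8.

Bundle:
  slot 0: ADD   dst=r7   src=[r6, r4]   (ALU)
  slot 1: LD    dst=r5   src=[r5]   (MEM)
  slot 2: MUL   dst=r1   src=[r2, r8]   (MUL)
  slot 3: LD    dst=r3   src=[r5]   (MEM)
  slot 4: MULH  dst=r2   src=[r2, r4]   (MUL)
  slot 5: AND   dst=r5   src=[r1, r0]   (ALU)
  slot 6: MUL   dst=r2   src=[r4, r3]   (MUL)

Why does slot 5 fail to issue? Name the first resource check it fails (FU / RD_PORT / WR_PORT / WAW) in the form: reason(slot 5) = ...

reason(slot 5) = RD_PORT

  0. ALU→r7 ⇒ go  {2A/1Mu/1Ld/1B | 3r 3w}
  1. MEM→r5 ⇒ go  {2A/1Mu/0Ld/1B | 2r 2w}
  2. MUL→r1 ⇒ go  {2A/0Mu/0Ld/1B | 0r 1w}
  3. MEM→r3 ⇒ no(FU)  {2A/0Mu/0Ld/1B | 0r 1w}
  4. MUL→r2 ⇒ no(FU)  {2A/0Mu/0Ld/1B | 0r 1w}
  5. ALU→r5 ⇒ no(RD_PORT)  {2A/0Mu/0Ld/1B | 0r 1w}
  6. MUL→r2 ⇒ no(FU)  {2A/0Mu/0Ld/1B | 0r 1w}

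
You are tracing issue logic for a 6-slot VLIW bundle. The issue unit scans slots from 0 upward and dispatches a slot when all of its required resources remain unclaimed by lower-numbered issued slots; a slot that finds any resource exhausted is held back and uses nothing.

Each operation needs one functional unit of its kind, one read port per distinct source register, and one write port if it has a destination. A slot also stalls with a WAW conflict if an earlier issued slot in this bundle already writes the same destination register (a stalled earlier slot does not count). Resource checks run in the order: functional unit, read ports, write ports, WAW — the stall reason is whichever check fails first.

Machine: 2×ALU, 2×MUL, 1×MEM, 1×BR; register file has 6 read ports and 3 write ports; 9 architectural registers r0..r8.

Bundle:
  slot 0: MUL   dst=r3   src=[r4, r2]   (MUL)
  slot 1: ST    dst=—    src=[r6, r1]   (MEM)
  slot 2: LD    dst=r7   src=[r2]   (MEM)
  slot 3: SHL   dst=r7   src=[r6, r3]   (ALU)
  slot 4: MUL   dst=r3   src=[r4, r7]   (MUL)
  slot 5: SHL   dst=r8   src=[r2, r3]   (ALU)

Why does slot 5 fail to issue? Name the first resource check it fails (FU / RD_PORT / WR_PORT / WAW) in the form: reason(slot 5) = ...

reason(slot 5) = RD_PORT

(0) want 1×MUL +2rd +1wr — yes → AL2|MU1|ME1|BR1|rd4|wr2
(1) want 1×MEM +2rd +0wr — yes → AL2|MU1|ME0|BR1|rd2|wr2
(2) want 1×MEM +1rd +1wr — FU → AL2|MU1|ME0|BR1|rd2|wr2
(3) want 1×ALU +2rd +1wr — yes → AL1|MU1|ME0|BR1|rd0|wr1
(4) want 1×MUL +2rd +1wr — RD_PORT → AL1|MU1|ME0|BR1|rd0|wr1
(5) want 1×ALU +2rd +1wr — RD_PORT → AL1|MU1|ME0|BR1|rd0|wr1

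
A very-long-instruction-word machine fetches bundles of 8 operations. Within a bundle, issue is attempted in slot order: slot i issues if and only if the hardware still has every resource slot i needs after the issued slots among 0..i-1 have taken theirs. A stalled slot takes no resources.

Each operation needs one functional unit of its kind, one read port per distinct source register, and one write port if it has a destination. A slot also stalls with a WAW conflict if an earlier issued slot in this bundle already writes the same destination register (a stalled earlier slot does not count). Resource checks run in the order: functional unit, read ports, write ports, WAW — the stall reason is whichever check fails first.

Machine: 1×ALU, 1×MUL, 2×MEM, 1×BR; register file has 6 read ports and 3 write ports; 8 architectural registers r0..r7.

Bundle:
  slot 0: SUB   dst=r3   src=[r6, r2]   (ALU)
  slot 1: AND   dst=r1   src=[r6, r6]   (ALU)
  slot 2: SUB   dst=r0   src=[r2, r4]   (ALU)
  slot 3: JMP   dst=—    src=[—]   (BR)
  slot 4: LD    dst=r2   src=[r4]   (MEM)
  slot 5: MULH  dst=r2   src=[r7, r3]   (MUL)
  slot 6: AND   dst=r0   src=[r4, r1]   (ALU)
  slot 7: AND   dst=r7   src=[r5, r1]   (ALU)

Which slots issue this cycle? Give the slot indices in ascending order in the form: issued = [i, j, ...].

(0) want 1×ALU +2rd +1wr — yes → AL0|MU1|ME2|BR1|rd4|wr2
(1) want 1×ALU +1rd +1wr — FU → AL0|MU1|ME2|BR1|rd4|wr2
(2) want 1×ALU +2rd +1wr — FU → AL0|MU1|ME2|BR1|rd4|wr2
(3) want 1×BR +0rd +0wr — yes → AL0|MU1|ME2|BR0|rd4|wr2
(4) want 1×MEM +1rd +1wr — yes → AL0|MU1|ME1|BR0|rd3|wr1
(5) want 1×MUL +2rd +1wr — WAW → AL0|MU1|ME1|BR0|rd3|wr1
(6) want 1×ALU +2rd +1wr — FU → AL0|MU1|ME1|BR0|rd3|wr1
(7) want 1×ALU +2rd +1wr — FU → AL0|MU1|ME1|BR0|rd3|wr1

issued = [0, 3, 4]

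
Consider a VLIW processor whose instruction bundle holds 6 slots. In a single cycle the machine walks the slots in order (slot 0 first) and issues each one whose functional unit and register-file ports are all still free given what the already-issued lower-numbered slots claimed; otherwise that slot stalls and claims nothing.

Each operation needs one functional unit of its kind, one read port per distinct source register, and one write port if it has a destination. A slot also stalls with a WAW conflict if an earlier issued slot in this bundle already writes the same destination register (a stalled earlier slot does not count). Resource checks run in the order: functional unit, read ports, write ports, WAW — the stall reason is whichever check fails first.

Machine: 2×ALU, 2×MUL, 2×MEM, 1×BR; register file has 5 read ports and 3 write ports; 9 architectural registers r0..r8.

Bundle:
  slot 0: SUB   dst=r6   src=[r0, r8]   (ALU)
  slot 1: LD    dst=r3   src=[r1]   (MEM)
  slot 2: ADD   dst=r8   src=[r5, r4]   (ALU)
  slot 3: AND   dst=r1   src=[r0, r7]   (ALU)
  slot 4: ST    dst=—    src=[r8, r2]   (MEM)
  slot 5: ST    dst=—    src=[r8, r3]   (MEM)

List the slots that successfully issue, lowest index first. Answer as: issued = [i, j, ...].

issued = [0, 1, 2]

[0] ALU needs rd=2 wr=1: ok; after: ALU=1 MUL=2 MEM=2 BR=1, R=3, W=2
[1] MEM needs rd=1 wr=1: ok; after: ALU=1 MUL=2 MEM=1 BR=1, R=2, W=1
[2] ALU needs rd=2 wr=1: ok; after: ALU=0 MUL=2 MEM=1 BR=1, R=0, W=0
[3] ALU needs rd=2 wr=1: FU; after: ALU=0 MUL=2 MEM=1 BR=1, R=0, W=0
[4] MEM needs rd=2 wr=0: RD_PORT; after: ALU=0 MUL=2 MEM=1 BR=1, R=0, W=0
[5] MEM needs rd=2 wr=0: RD_PORT; after: ALU=0 MUL=2 MEM=1 BR=1, R=0, W=0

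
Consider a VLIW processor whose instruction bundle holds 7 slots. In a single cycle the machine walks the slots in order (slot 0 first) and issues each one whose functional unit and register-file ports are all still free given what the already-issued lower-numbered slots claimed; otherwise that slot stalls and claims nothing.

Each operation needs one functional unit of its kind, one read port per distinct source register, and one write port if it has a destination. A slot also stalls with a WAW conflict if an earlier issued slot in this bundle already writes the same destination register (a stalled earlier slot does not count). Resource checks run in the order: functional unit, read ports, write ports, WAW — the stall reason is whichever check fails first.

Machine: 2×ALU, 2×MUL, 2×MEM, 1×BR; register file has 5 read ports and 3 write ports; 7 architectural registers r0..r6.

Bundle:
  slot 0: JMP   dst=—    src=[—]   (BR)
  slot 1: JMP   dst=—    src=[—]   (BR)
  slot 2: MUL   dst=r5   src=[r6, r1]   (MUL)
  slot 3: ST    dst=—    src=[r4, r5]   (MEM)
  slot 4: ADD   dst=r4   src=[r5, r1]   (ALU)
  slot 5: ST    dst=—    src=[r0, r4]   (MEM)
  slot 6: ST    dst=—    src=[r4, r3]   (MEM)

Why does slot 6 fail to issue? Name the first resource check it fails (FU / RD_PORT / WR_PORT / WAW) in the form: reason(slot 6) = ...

slot 0 (BR): ISSUE — free A2,Mu2,Ld2,B0 rp5 wp3
slot 1 (BR): stall FU — free A2,Mu2,Ld2,B0 rp5 wp3
slot 2 (MUL): ISSUE — free A2,Mu1,Ld2,B0 rp3 wp2
slot 3 (MEM): ISSUE — free A2,Mu1,Ld1,B0 rp1 wp2
slot 4 (ALU): stall RD_PORT — free A2,Mu1,Ld1,B0 rp1 wp2
slot 5 (MEM): stall RD_PORT — free A2,Mu1,Ld1,B0 rp1 wp2
slot 6 (MEM): stall RD_PORT — free A2,Mu1,Ld1,B0 rp1 wp2

reason(slot 6) = RD_PORT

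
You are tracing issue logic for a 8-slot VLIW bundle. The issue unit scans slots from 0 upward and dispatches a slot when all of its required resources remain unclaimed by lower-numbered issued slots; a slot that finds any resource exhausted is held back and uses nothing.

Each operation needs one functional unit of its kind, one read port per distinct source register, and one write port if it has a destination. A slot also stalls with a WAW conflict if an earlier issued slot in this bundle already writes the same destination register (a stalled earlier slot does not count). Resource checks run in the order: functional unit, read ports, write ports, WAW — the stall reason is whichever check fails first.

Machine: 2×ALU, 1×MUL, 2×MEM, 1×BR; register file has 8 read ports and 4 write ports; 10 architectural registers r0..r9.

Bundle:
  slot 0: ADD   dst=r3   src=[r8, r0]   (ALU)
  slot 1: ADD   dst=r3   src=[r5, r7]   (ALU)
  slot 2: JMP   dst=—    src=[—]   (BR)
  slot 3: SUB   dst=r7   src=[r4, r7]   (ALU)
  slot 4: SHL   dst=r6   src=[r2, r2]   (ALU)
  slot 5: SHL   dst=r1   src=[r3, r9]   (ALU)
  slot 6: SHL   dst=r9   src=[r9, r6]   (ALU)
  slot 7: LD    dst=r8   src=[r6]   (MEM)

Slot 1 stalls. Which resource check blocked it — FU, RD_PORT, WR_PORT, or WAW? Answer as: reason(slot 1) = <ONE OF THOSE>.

reason(slot 1) = WAW

slot 0 (ALU): ISSUE — free A1,Mu1,Ld2,B1 rp6 wp3
slot 1 (ALU): stall WAW — free A1,Mu1,Ld2,B1 rp6 wp3
slot 2 (BR): ISSUE — free A1,Mu1,Ld2,B0 rp6 wp3
slot 3 (ALU): ISSUE — free A0,Mu1,Ld2,B0 rp4 wp2
slot 4 (ALU): stall FU — free A0,Mu1,Ld2,B0 rp4 wp2
slot 5 (ALU): stall FU — free A0,Mu1,Ld2,B0 rp4 wp2
slot 6 (ALU): stall FU — free A0,Mu1,Ld2,B0 rp4 wp2
slot 7 (MEM): ISSUE — free A0,Mu1,Ld1,B0 rp3 wp1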